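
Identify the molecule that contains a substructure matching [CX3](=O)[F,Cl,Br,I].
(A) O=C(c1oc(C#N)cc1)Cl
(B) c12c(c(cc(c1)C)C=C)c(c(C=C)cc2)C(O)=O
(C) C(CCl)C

A

[CX3](=O)[F,Cl,Br,I] describes a carbonyl carbon bonded to a halogen (an acyl halide).
(A) contains an acyl chloride (-C(=O)Cl), which satisfies every atom and bond constraint.
(B) has a carboxylic acid group (-C(=O)OH) but the carbonyl is bonded to -OH, not to a halogen.
(C) has a chloro substituent but the Cl is not on a carbonyl carbon.
So the answer is (A).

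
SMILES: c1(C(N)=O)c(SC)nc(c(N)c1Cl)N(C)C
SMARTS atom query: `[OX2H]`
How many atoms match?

0

Check the 16 heavy atoms by environment: 1× n (aromatic, H0, X2) → no; 5× c (aromatic, H0, X3) → no; 1× S (H0, X2) → no; 3× C (H3, X4) → no; 1× Cl (H0, X1) → no; 2× N (H2, X3) → no; 1× C (H0, X3) → no; 1× O (H0, X1) → no; 1× N (H0, X3) → no.
No environment satisfies the query, so 0 matching atoms.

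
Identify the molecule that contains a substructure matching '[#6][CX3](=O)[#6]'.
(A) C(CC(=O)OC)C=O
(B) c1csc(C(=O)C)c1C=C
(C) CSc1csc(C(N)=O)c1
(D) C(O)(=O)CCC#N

[#6][CX3](=O)[#6] describes a carbonyl carbon (no H) flanked by two carbons (a ketone).
(A) has an aldehyde (-CHO) but the carbonyl carbon has H1, so it is not flanked by two carbons.
(B) contains an acetyl/ketone group (-C(=O)CH3), which satisfies every atom and bond constraint.
(C) has a primary amide (-C(=O)NH2) but one neighbour of the carbonyl carbon is N, not C.
(D) has a carboxylic acid group (-C(=O)OH) but one neighbour of the carbonyl carbon is O, not C.
So the answer is (B).

B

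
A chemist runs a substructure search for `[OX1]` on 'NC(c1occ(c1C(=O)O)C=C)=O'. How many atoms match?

2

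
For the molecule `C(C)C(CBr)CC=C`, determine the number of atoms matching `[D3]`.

1

The query [D3] means: atom with exactly three heavy-atom neighbours.
Check the 8 heavy atoms by environment: 4× C (D2) → no; 1× C (D3) → match; 2× C (D1) → no; 1× Br (D1) → no.
That gives 1 matching atom.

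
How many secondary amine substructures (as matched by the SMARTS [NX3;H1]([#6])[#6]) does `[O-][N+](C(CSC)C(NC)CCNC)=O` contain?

2

[NX3;H1]([#6])[#6] is the SMARTS for a secondary amine: a trivalent nitrogen with one H, bonded to two carbons.
The molecule carries 2 separate instances of an N-methylamino group (-NHCH3) meeting every constraint; each maps to a distinct set of atoms, giving 2 matches.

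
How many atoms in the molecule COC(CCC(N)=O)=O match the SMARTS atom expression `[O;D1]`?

2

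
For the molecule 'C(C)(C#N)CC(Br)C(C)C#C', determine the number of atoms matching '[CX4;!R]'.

Check the 11 heavy atoms by environment: 6× C (X4, acyclic) → match; 1× Br (X1, acyclic) → no; 3× C (X2, acyclic) → no; 1× N (X1, acyclic) → no.
That gives 6 matching atoms.

6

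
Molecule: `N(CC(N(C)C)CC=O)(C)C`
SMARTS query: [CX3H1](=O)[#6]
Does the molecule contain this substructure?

Yes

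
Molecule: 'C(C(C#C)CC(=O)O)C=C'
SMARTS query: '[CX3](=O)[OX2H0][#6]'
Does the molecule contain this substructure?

The pattern [CX3](=O)[OX2H0][#6] describes a carbonyl carbon bonded to an oxygen that is itself bonded to carbon (no H on that O) — an ester.
The closest candidate here is a carboxylic acid group (-C(=O)OH), but the singly-bonded O carries H (OX2H1, not H0). No other fragment satisfies the full query, so there is no match.

No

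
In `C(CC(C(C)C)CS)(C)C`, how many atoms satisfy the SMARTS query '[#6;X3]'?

0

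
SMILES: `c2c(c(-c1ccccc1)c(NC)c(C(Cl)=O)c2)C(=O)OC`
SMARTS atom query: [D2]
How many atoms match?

9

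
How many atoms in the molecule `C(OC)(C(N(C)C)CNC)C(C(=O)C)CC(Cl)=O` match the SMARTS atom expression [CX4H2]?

2

The query [CX4H2] means: sp3 carbon (X4) with exactly two hydrogens.
Check the 18 heavy atoms by environment: 2× C (H2, X4) → match; 3× C (H1, X4) → no; 2× C (H0, X3) → no; 2× O (H0, X1) → no; 1× Cl (H0, X1) → no; 1× N (H1, X3) → no; 5× C (H3, X4) → no; 1× O (H0, X2) → no; 1× N (H0, X3) → no.
That gives 2 matching atoms.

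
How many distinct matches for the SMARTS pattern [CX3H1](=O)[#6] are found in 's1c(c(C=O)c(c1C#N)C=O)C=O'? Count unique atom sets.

[CX3H1](=O)[#6] is the SMARTS for an aldehyde: an sp2 carbon with one H, double-bonded to O and single-bonded to carbon.
The molecule carries 3 separate instances of an aldehyde (-CHO) meeting every constraint; each maps to a distinct set of atoms, giving 3 matches.

3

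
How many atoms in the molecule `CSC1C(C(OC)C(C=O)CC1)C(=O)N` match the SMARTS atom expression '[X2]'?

2

The query [X2] means: any atom with exactly two total connections (bonds + H).
Check the 15 heavy atoms by environment: 8× C (X4) → no; 2× C (X3) → no; 2× O (X1) → no; 1× O (X2) → match; 1× S (X2) → match; 1× N (X3) → no.
Summing the matching environments: 1 + 1 = 2 matching atoms.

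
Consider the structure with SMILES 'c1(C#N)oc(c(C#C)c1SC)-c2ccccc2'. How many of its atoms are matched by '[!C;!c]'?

3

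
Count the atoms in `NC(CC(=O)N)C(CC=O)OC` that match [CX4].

5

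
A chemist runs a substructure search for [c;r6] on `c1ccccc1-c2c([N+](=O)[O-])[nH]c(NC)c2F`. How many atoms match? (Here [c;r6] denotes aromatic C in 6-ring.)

6

Check the 17 heavy atoms by environment: 1× n (aromatic, in 5-ring) → no; 4× c (aromatic, in 5-ring) → no; 1× F (acyclic) → no; 6× c (aromatic, in 6-ring) → match; 1× N (acyclic) → no; 1× C (acyclic) → no; 1× N (charge +1, acyclic) → no; 1× O (charge -1, acyclic) → no; 1× O (acyclic) → no.
That gives 6 matching atoms.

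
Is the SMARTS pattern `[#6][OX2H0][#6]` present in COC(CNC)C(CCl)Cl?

The pattern [#6][OX2H0][#6] describes an aliphatic oxygen bridging two carbons with no H on the oxygen — an ether.
The molecule carries a methoxy ether (-OCH3), whose atoms satisfy every constraint of the query, so the pattern matches.

Yes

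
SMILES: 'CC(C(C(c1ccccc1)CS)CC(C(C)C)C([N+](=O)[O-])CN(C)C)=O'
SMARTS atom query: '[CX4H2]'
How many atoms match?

The query [CX4H2] means: sp3 carbon (X4) with exactly two hydrogens.
Check the 26 heavy atoms by environment: 3× C (H2, X4) → match; 5× C (H1, X4) → no; 1× N (H0, X3) → no; 5× C (H3, X4) → no; 1× S (H1, X2) → no; 1× C (H0, X3) → no; 2× O (H0, X1) → no; 1× N (charge +1, H0, X3) → no; 1× O (charge -1, H0, X1) → no; 1× c (aromatic, H0, X3) → no; 5× c (aromatic, H1, X3) → no.
That gives 3 matching atoms.

3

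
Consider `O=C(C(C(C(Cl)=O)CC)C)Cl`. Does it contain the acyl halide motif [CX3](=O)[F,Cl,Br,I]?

Yes

The pattern [CX3](=O)[F,Cl,Br,I] describes a carbonyl carbon bonded to a halogen — an acyl halide.
The molecule carries an acyl chloride (-C(=O)Cl), whose atoms satisfy every constraint of the query, so the pattern matches.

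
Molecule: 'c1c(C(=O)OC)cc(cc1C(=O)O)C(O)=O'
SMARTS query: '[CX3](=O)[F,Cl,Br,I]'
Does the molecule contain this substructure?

No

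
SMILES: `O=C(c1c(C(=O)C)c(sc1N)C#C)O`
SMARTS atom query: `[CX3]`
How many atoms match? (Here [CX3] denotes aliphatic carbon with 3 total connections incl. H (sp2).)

The query [CX3] means: C with X3: aliphatic carbon with exactly 3 total connections.
Check the 14 heavy atoms by environment: 1× s (aromatic, X2) → no; 4× c (aromatic, X3) → no; 2× C (X2) → no; 1× N (X3) → no; 2× C (X3) → match; 2× O (X1) → no; 1× O (X2) → no; 1× C (X4) → no.
That gives 2 matching atoms.

2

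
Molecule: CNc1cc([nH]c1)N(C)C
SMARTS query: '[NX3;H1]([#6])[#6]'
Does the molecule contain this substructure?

Yes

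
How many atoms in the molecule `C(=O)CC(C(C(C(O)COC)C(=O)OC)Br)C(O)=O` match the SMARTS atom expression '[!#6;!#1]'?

The query [!#6;!#1] means: not carbon and not hydrogen — any heteroatom.
Check the 19 heavy atoms by environment: 11× C → no; 7× O → match; 1× Br → match.
Summing the matching environments: 7 + 1 = 8 matching atoms.

8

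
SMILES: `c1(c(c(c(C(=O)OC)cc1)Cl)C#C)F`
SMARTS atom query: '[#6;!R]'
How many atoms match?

4

The query [#6;!R] means: carbon not in any ring.
Check the 14 heavy atoms by environment: 6× c (aromatic, in 6-ring) → no; 1× Cl (acyclic) → no; 1× F (acyclic) → no; 4× C (acyclic) → match; 2× O (acyclic) → no.
That gives 4 matching atoms.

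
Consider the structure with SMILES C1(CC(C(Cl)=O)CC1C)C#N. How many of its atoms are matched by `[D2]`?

3

The query [D2] means: atom with exactly two heavy-atom neighbours.
Check the 11 heavy atoms by environment: 4× C (D3) → no; 3× C (D2) → match; 1× N (D1) → no; 1× C (D1) → no; 1× O (D1) → no; 1× Cl (D1) → no.
That gives 3 matching atoms.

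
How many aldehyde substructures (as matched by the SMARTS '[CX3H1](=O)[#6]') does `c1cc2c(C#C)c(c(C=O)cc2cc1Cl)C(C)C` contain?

[CX3H1](=O)[#6] is the SMARTS for an aldehyde: an sp2 carbon with one H, double-bonded to O and single-bonded to carbon.
Exactly one fragment in the molecule meets all constraints, giving 1 match.

1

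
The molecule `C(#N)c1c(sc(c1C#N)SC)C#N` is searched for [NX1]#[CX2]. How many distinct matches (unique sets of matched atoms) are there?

3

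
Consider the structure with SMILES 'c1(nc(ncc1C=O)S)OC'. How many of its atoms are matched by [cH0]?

3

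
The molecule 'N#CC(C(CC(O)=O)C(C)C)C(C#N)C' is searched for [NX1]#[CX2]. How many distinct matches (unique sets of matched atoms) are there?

2

[NX1]#[CX2] is the SMARTS for a nitrile: a nitrogen triple-bonded to a two-connected carbon.
The molecule carries 2 separate instances of a nitrile (-C#N) meeting every constraint; each maps to a distinct set of atoms, giving 2 matches.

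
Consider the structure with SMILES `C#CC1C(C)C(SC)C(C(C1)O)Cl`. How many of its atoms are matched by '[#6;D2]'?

The query [#6;D2] means: any carbon bonded to exactly two heavy atoms.
Check the 13 heavy atoms by environment: 5× C (D3) → no; 2× C (D2) → match; 1× Cl (D1) → no; 1× O (D1) → no; 3× C (D1) → no; 1× S (D2) → no.
That gives 2 matching atoms.

2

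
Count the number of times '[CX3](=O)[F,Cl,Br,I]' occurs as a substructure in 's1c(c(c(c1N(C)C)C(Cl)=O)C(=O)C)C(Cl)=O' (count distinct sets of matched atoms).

[CX3](=O)[F,Cl,Br,I] is the SMARTS for an acyl halide: a carbonyl carbon bonded to a halogen.
The molecule carries 2 separate instances of an acyl chloride (-C(=O)Cl) meeting every constraint; each maps to a distinct set of atoms, giving 2 matches.

2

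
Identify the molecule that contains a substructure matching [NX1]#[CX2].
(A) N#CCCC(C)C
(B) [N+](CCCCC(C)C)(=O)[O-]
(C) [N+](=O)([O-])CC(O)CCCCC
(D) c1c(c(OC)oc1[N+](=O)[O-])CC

A

[NX1]#[CX2] describes a nitrogen triple-bonded to a two-connected carbon (a nitrile).
(A) contains a nitrile (-C#N), which satisfies every atom and bond constraint.
(B) has a nitro group (-[N+](=O)[O-]) but there is no C#N triple bond.
(C) has a nitro group (-[N+](=O)[O-]) but there is no C#N triple bond.
(D) has a nitro group (-[N+](=O)[O-]) but there is no C#N triple bond.
So the answer is (A).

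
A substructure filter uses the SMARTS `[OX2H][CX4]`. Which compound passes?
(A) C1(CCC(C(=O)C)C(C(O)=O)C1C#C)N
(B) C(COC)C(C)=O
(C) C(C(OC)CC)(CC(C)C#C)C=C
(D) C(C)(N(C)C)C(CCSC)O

[OX2H][CX4] describes a hydroxyl oxygen bound to an sp3 (X4) carbon (an aliphatic alcohol).
(A) has a carboxylic acid group (-C(=O)OH) but the -OH is on a CX3 carbonyl carbon, not a CX4 carbon.
(B) has a methoxy ether (-OCH3) but the oxygen has H0 (ether), not H1.
(C) has a methoxy ether (-OCH3) but the oxygen has H0 (ether), not H1.
(D) contains a hydroxyl group (-OH), which satisfies every atom and bond constraint.
So the answer is (D).

D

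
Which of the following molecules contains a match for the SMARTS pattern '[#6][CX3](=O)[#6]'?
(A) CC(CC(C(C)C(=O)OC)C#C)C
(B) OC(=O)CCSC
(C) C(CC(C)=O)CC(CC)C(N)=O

[#6][CX3](=O)[#6] describes a carbonyl carbon (no H) flanked by two carbons (a ketone).
(A) has a methyl-ester group (-C(=O)OCH3) but one neighbour of the carbonyl carbon is O, not C.
(B) has a carboxylic acid group (-C(=O)OH) but one neighbour of the carbonyl carbon is O, not C.
(C) contains an acetyl/ketone group (-C(=O)CH3), which satisfies every atom and bond constraint.
So the answer is (C).

C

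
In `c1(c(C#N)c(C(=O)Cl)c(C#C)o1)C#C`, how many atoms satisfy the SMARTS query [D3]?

The query [D3] means: atom with exactly three heavy-atom neighbours.
Check the 14 heavy atoms by environment: 1× o (aromatic, D2) → no; 4× c (aromatic, D3) → match; 1× C (D3) → match; 1× O (D1) → no; 1× Cl (D1) → no; 3× C (D2) → no; 2× C (D1) → no; 1× N (D1) → no.
Summing the matching environments: 4 + 1 = 5 matching atoms.

5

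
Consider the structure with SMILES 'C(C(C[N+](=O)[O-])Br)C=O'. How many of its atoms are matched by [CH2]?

Check the 9 heavy atoms by environment: 2× C (H2) → match; 2× C (H1) → no; 2× O (H0) → no; 1× N (charge +1, H0) → no; 1× O (charge -1, H0) → no; 1× Br (H0) → no.
That gives 2 matching atoms.

2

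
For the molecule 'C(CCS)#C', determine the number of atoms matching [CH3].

The query [CH3] means: aliphatic carbon with exactly three hydrogens.
Check the 5 heavy atoms by environment: 2× C (H2) → no; 1× S (H1) → no; 1× C (H0) → no; 1× C (H1) → no.
No environment satisfies the query, so 0 matching atoms.

0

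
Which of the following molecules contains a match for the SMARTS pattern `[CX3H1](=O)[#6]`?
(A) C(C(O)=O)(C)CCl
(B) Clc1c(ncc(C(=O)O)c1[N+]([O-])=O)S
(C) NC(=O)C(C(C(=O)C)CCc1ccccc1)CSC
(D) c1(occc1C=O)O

D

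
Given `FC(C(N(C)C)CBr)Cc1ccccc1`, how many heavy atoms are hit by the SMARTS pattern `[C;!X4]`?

0

The query [C;!X4] means: aliphatic carbon that does not have four total connections.
Check the 15 heavy atoms by environment: 6× C (X4) → no; 1× Br (X1) → no; 6× c (aromatic, X3) → no; 1× F (X1) → no; 1× N (X3) → no.
No environment satisfies the query, so 0 matching atoms.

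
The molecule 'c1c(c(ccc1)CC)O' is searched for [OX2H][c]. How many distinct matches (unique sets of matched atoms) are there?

[OX2H][c] is the SMARTS for a phenol: a hydroxyl oxygen attached to an aromatic carbon.
Exactly one fragment in the molecule meets all constraints, giving 1 match.

1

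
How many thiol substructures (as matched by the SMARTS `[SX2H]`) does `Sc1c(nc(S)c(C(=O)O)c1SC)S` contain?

3

[SX2H] is the SMARTS for a thiol: an aliphatic sulfur with two connections, one being H.
The molecule carries 3 separate instances of a thiol (-SH) meeting every constraint; each maps to a distinct set of atoms, giving 3 matches.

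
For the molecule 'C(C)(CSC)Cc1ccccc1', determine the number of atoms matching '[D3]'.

2

The query [D3] means: atom with exactly three heavy-atom neighbours.
Check the 12 heavy atoms by environment: 2× C (D2) → no; 1× C (D3) → match; 2× C (D1) → no; 1× S (D2) → no; 1× c (aromatic, D3) → match; 5× c (aromatic, D2) → no.
Summing the matching environments: 1 + 1 = 2 matching atoms.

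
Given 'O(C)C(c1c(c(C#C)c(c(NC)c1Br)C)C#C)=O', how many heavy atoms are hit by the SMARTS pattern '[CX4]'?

The query [CX4] means: C with X4: aliphatic carbon with exactly 4 total connections (bonds + H).
Check the 18 heavy atoms by environment: 6× c (aromatic, X3) → no; 4× C (X2) → no; 1× C (X3) → no; 1× O (X1) → no; 1× O (X2) → no; 3× C (X4) → match; 1× N (X3) → no; 1× Br (X1) → no.
That gives 3 matching atoms.

3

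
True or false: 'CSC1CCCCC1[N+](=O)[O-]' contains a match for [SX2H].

The pattern [SX2H] describes an aliphatic sulfur with two connections, one being H — a thiol.
The closest candidate here is a methylthio ether (-SCH3), but the sulfur has H0 (bonded to two carbons), not H1. No other fragment satisfies the full query, so there is no match.

False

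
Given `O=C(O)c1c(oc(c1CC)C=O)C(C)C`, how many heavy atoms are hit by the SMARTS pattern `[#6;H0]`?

The query [#6;H0] means: any carbon with no attached hydrogen.
Check the 15 heavy atoms by environment: 1× o (aromatic, H0) → no; 4× c (aromatic, H0) → match; 2× C (H1) → no; 2× O (H0) → no; 3× C (H3) → no; 1× C (H0) → match; 1× O (H1) → no; 1× C (H2) → no.
Summing the matching environments: 4 + 1 = 5 matching atoms.

5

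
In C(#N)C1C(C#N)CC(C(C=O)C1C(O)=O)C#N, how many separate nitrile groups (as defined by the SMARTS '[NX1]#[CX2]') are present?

[NX1]#[CX2] is the SMARTS for a nitrile: a nitrogen triple-bonded to a two-connected carbon.
The molecule carries 3 separate instances of a nitrile (-C#N) meeting every constraint; each maps to a distinct set of atoms, giving 3 matches.

3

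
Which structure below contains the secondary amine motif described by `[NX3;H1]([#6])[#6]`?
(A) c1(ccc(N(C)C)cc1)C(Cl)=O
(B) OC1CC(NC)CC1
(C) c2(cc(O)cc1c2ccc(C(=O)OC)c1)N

[NX3;H1]([#6])[#6] describes a trivalent nitrogen with one H, bonded to two carbons (a secondary amine).
(A) has a dimethylamino group (-N(CH3)2) but the nitrogen has H0, not H1.
(B) contains an N-methylamino group (-NHCH3), which satisfies every atom and bond constraint.
(C) has a primary amino group (-NH2) but the nitrogen has H2 and only one carbon neighbour.
So the answer is (B).

B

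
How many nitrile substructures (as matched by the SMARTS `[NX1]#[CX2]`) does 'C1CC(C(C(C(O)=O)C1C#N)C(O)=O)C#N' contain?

2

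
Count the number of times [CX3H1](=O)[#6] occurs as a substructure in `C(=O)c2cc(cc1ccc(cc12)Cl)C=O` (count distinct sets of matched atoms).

2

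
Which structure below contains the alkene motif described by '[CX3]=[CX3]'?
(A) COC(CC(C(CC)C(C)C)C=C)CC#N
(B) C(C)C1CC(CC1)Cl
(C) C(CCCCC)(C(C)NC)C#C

A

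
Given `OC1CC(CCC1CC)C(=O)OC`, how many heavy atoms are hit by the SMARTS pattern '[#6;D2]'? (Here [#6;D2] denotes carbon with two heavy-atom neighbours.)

4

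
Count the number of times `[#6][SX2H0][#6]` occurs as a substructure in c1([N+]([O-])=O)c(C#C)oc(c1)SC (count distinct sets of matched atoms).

1

[#6][SX2H0][#6] is the SMARTS for a thioether: an aliphatic sulfur bridging two carbons with no H on the sulfur.
Exactly one fragment in the molecule meets all constraints, giving 1 match.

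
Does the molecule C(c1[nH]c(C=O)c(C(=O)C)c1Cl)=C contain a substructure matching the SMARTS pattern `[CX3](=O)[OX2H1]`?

The pattern [CX3](=O)[OX2H1] describes an sp2 carbon double-bonded to O and single-bonded to an -OH oxygen — a carboxylic acid.
The closest candidate here is an aldehyde (-CHO), but there is no singly-bonded oxygen on the carbonyl carbon. No other fragment satisfies the full query, so there is no match.

No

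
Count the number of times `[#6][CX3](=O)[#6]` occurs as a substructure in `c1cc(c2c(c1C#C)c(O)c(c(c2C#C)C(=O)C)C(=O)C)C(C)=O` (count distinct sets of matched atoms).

3

[#6][CX3](=O)[#6] is the SMARTS for a ketone: a carbonyl carbon (no H) flanked by two carbons.
The molecule carries 3 separate instances of an acetyl/ketone group (-C(=O)CH3) meeting every constraint; each maps to a distinct set of atoms, giving 3 matches.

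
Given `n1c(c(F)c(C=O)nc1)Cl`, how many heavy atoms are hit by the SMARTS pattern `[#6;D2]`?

2

The query [#6;D2] means: any carbon bonded to exactly two heavy atoms.
Check the 10 heavy atoms by environment: 2× n (aromatic, D2) → no; 1× c (aromatic, D2) → match; 3× c (aromatic, D3) → no; 1× C (D2) → match; 1× O (D1) → no; 1× Cl (D1) → no; 1× F (D1) → no.
Summing the matching environments: 1 + 1 = 2 matching atoms.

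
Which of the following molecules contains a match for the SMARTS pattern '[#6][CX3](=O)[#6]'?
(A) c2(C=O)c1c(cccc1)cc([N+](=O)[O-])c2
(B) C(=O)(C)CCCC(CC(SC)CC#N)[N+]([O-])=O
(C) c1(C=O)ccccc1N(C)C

[#6][CX3](=O)[#6] describes a carbonyl carbon (no H) flanked by two carbons (a ketone).
(A) has an aldehyde (-CHO) but the carbonyl carbon has H1, so it is not flanked by two carbons.
(B) contains an acetyl/ketone group (-C(=O)CH3), which satisfies every atom and bond constraint.
(C) has an aldehyde (-CHO) but the carbonyl carbon has H1, so it is not flanked by two carbons.
So the answer is (B).

B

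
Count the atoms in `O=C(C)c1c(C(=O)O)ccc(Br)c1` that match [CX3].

The query [CX3] means: C with X3: aliphatic carbon with exactly 3 total connections.
Check the 13 heavy atoms by environment: 6× c (aromatic, X3) → no; 2× C (X3) → match; 2× O (X1) → no; 1× O (X2) → no; 1× Br (X1) → no; 1× C (X4) → no.
That gives 2 matching atoms.

2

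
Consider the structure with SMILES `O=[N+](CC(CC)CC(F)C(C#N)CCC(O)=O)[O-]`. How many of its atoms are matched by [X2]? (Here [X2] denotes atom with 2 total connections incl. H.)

2

Check the 18 heavy atoms by environment: 9× C (X4) → no; 1× C (X2) → match; 1× N (X1) → no; 1× N (charge +1, X3) → no; 1× O (charge -1, X1) → no; 2× O (X1) → no; 1× C (X3) → no; 1× O (X2) → match; 1× F (X1) → no.
Summing the matching environments: 1 + 1 = 2 matching atoms.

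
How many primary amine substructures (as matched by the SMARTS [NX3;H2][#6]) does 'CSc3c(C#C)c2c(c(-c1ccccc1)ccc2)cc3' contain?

0

[NX3;H2][#6] is the SMARTS for a primary amine: a trivalent nitrogen with two H attached to carbon.
No fragment in the molecule satisfies every constraint, giving 0 matches.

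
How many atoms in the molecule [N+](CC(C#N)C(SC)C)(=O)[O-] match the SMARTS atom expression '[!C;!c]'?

The query [!C;!c] means: neither aliphatic nor aromatic carbon — same as [!#6].
Check the 11 heavy atoms by environment: 6× C → no; 1× N (charge +1) → match; 1× O (charge -1) → match; 1× O → match; 1× S → match; 1× N → match.
Summing the matching environments: 1 + 1 + 1 + 1 + 1 = 5 matching atoms.

5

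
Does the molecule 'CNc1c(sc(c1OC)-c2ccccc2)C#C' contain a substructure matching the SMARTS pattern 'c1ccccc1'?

The pattern c1ccccc1 describes six aromatic carbons in a ring — a benzene ring.
The molecule carries a phenyl ring, whose atoms satisfy every constraint of the query, so the pattern matches.

Yes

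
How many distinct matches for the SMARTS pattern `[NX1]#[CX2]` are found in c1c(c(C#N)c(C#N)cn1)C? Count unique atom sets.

2

[NX1]#[CX2] is the SMARTS for a nitrile: a nitrogen triple-bonded to a two-connected carbon.
The molecule carries 2 separate instances of a nitrile (-C#N) meeting every constraint; each maps to a distinct set of atoms, giving 2 matches.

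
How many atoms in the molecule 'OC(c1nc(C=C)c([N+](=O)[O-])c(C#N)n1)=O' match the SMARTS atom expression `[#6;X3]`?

7

The query [#6;X3] means: any carbon (aromatic or not) with three total connections.
Check the 16 heavy atoms by environment: 2× n (aromatic, X2) → no; 4× c (aromatic, X3) → match; 3× C (X3) → match; 1× C (X2) → no; 1× N (X1) → no; 1× N (charge +1, X3) → no; 1× O (charge -1, X1) → no; 2× O (X1) → no; 1× O (X2) → no.
Summing the matching environments: 4 + 3 = 7 matching atoms.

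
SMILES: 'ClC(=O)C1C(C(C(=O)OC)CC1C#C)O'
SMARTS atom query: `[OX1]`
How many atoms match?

2

The query [OX1] means: aliphatic oxygen with one total connection — typically a carbonyl =O or an oxide.
Check the 15 heavy atoms by environment: 6× C (X4) → no; 2× O (X2) → no; 2× C (X3) → no; 2× O (X1) → match; 1× Cl (X1) → no; 2× C (X2) → no.
That gives 2 matching atoms.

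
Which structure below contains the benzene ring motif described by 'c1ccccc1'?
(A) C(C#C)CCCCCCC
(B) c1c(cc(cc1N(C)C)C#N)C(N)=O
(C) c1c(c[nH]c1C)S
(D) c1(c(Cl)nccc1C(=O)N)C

B

c1ccccc1 describes six aromatic carbons in a ring (a benzene ring).
(A) has a methyl group (-CH3) but no six-membered all-carbon aromatic ring is present.
(B) contains the required atom environment, so the pattern matches.
(C) has a methyl group (-CH3) but no six-membered all-carbon aromatic ring is present.
(D) has a methyl group (-CH3) but no six-membered all-carbon aromatic ring is present.
So the answer is (B).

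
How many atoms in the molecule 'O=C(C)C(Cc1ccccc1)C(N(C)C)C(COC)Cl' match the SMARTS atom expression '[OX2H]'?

0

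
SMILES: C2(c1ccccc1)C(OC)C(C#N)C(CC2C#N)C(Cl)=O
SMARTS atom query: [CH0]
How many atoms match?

The query [CH0] means: aliphatic carbon with no attached hydrogen.
Check the 21 heavy atoms by environment: 5× C (H1) → no; 1× C (H2) → no; 3× C (H0) → match; 2× O (H0) → no; 1× Cl (H0) → no; 1× C (H3) → no; 1× c (aromatic, H0) → no; 5× c (aromatic, H1) → no; 2× N (H0) → no.
That gives 3 matching atoms.

3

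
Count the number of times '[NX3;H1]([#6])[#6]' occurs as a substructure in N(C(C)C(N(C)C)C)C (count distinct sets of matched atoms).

[NX3;H1]([#6])[#6] is the SMARTS for a secondary amine: a trivalent nitrogen with one H, bonded to two carbons.
Exactly one fragment in the molecule meets all constraints, giving 1 match.

1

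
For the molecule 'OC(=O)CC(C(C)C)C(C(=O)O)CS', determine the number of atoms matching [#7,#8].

4

Check the 14 heavy atoms by environment: 9× C → no; 4× O → match; 1× S → no.
That gives 4 matching atoms.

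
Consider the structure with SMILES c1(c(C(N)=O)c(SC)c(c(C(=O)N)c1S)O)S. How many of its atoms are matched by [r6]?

6

The query [r6] means: r6 matches atoms in a six-membered ring.
Check the 17 heavy atoms by environment: 6× c (aromatic, in 6-ring) → match; 3× S (acyclic) → no; 3× C (acyclic) → no; 3× O (acyclic) → no; 2× N (acyclic) → no.
That gives 6 matching atoms.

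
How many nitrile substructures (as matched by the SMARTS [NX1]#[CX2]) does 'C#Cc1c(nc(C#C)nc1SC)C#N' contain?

1

[NX1]#[CX2] is the SMARTS for a nitrile: a nitrogen triple-bonded to a two-connected carbon.
Exactly one fragment in the molecule meets all constraints, giving 1 match.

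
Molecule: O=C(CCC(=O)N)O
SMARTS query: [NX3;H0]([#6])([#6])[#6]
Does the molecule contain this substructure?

No

The pattern [NX3;H0]([#6])([#6])[#6] describes a trivalent nitrogen with no H, bonded to three carbons — a tertiary amine.
The closest candidate here is a primary amide (-C(=O)NH2), but the amide nitrogen has H2 and only one carbon neighbour. No other fragment satisfies the full query, so there is no match.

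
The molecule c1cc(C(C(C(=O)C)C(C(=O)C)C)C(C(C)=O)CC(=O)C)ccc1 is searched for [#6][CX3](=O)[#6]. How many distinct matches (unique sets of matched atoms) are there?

[#6][CX3](=O)[#6] is the SMARTS for a ketone: a carbonyl carbon (no H) flanked by two carbons.
The molecule carries 4 separate instances of an acetyl/ketone group (-C(=O)CH3) meeting every constraint; each maps to a distinct set of atoms, giving 4 matches.

4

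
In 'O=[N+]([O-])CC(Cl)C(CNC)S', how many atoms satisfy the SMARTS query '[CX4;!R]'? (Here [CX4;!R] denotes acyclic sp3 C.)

The query [CX4;!R] means: aliphatic carbon with four total connections, not in a ring.
Check the 11 heavy atoms by environment: 5× C (X4, acyclic) → match; 1× S (X2, acyclic) → no; 1× N (charge +1, X3, acyclic) → no; 1× O (charge -1, X1, acyclic) → no; 1× O (X1, acyclic) → no; 1× N (X3, acyclic) → no; 1× Cl (X1, acyclic) → no.
That gives 5 matching atoms.

5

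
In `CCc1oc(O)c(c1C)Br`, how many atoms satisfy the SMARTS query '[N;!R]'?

Check the 10 heavy atoms by environment: 1× o (aromatic, in 5-ring) → no; 4× c (aromatic, in 5-ring) → no; 3× C (acyclic) → no; 1× Br (acyclic) → no; 1× O (acyclic) → no.
No environment satisfies the query, so 0 matching atoms.

0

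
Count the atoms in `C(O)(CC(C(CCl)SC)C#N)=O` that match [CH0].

The query [CH0] means: aliphatic carbon with no attached hydrogen.
Check the 12 heavy atoms by environment: 2× C (H2) → no; 2× C (H1) → no; 1× S (H0) → no; 1× C (H3) → no; 1× Cl (H0) → no; 2× C (H0) → match; 1× N (H0) → no; 1× O (H0) → no; 1× O (H1) → no.
That gives 2 matching atoms.

2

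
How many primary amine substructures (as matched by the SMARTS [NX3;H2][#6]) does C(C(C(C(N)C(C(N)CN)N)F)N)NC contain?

[NX3;H2][#6] is the SMARTS for a primary amine: a trivalent nitrogen with two H attached to carbon.
The molecule carries 5 separate instances of a primary amino group (-NH2) meeting every constraint; each maps to a distinct set of atoms, giving 5 matches.

5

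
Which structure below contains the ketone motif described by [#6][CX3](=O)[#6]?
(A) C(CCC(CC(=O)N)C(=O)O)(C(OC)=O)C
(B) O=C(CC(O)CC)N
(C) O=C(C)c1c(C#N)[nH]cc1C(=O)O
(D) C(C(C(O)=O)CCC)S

C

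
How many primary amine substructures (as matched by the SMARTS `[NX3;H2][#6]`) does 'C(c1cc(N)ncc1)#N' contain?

[NX3;H2][#6] is the SMARTS for a primary amine: a trivalent nitrogen with two H attached to carbon.
Exactly one fragment in the molecule meets all constraints, giving 1 match.

1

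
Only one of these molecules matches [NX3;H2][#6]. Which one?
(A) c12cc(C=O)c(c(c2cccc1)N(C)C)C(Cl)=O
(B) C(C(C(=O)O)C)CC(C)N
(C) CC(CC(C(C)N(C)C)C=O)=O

B

[NX3;H2][#6] describes a trivalent nitrogen with two H attached to carbon (a primary amine).
(A) has a dimethylamino group (-N(CH3)2) but the nitrogen has H0, not H2.
(B) contains a primary amino group (-NH2), which satisfies every atom and bond constraint.
(C) has a dimethylamino group (-N(CH3)2) but the nitrogen has H0, not H2.
So the answer is (B).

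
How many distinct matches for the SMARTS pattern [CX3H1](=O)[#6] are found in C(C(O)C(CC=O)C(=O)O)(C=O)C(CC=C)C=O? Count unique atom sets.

[CX3H1](=O)[#6] is the SMARTS for an aldehyde: an sp2 carbon with one H, double-bonded to O and single-bonded to carbon.
The molecule carries 3 separate instances of an aldehyde (-CHO) meeting every constraint; each maps to a distinct set of atoms, giving 3 matches.

3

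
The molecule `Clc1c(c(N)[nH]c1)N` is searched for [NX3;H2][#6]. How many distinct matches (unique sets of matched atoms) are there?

2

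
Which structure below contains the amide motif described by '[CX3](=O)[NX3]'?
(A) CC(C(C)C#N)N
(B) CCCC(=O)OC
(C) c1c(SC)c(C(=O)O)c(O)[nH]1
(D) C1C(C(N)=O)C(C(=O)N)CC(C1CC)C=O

[CX3](=O)[NX3] describes a carbonyl carbon bonded to a trivalent nitrogen (an amide).
(A) has a nitrile (-C#N) but the nitrile N is NX1 (triple-bonded), not NX3.
(B) has a methyl-ester group (-C(=O)OCH3) but the carbonyl is bonded to O, not to an NX3 nitrogen.
(C) has a carboxylic acid group (-C(=O)OH) but the carbonyl is bonded to O, not to an NX3 nitrogen.
(D) contains a primary amide (-C(=O)NH2), which satisfies every atom and bond constraint.
So the answer is (D).

D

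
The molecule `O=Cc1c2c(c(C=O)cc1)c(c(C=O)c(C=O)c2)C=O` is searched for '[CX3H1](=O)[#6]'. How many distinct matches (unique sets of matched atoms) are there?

[CX3H1](=O)[#6] is the SMARTS for an aldehyde: an sp2 carbon with one H, double-bonded to O and single-bonded to carbon.
The molecule carries 5 separate instances of an aldehyde (-CHO) meeting every constraint; each maps to a distinct set of atoms, giving 5 matches.

5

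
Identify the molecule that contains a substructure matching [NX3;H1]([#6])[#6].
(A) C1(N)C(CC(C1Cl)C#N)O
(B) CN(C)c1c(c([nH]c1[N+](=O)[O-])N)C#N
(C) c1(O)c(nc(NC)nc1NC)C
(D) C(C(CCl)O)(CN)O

C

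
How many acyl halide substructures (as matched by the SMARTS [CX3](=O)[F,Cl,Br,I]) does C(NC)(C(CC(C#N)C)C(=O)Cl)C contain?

1

[CX3](=O)[F,Cl,Br,I] is the SMARTS for an acyl halide: a carbonyl carbon bonded to a halogen.
Exactly one fragment in the molecule meets all constraints, giving 1 match.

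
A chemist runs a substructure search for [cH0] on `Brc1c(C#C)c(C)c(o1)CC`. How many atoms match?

4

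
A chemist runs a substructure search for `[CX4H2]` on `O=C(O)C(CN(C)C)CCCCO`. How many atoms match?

The query [CX4H2] means: sp3 carbon (X4) with exactly two hydrogens.
Check the 13 heavy atoms by environment: 5× C (H2, X4) → match; 1× C (H1, X4) → no; 1× C (H0, X3) → no; 1× O (H0, X1) → no; 2× O (H1, X2) → no; 1× N (H0, X3) → no; 2× C (H3, X4) → no.
That gives 5 matching atoms.

5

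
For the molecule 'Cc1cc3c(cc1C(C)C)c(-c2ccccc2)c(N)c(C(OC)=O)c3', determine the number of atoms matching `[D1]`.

6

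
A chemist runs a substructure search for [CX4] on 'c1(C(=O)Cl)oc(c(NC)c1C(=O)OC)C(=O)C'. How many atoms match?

3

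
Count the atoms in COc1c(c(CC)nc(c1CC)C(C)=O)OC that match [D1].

Check the 17 heavy atoms by environment: 1× n (aromatic, D2) → no; 5× c (aromatic, D3) → no; 2× O (D2) → no; 5× C (D1) → match; 2× C (D2) → no; 1× C (D3) → no; 1× O (D1) → match.
Summing the matching environments: 5 + 1 = 6 matching atoms.

6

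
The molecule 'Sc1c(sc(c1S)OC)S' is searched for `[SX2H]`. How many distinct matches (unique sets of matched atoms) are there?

[SX2H] is the SMARTS for a thiol: an aliphatic sulfur with two connections, one being H.
The molecule carries 3 separate instances of a thiol (-SH) meeting every constraint; each maps to a distinct set of atoms, giving 3 matches.

3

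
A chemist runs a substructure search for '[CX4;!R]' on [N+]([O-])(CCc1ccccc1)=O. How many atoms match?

The query [CX4;!R] means: aliphatic carbon with four total connections, not in a ring.
Check the 11 heavy atoms by environment: 2× C (X4, acyclic) → match; 1× N (charge +1, X3, acyclic) → no; 1× O (charge -1, X1, acyclic) → no; 1× O (X1, acyclic) → no; 6× c (aromatic, X3, in 6-ring) → no.
That gives 2 matching atoms.

2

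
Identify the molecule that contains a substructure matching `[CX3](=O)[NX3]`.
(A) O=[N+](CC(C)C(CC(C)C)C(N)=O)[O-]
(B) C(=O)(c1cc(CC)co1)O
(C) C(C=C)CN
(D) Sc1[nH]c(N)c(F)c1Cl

[CX3](=O)[NX3] describes a carbonyl carbon bonded to a trivalent nitrogen (an amide).
(A) contains a primary amide (-C(=O)NH2), which satisfies every atom and bond constraint.
(B) has a carboxylic acid group (-C(=O)OH) but the carbonyl is bonded to O, not to an NX3 nitrogen.
(C) has a primary amino group (-NH2) but the -NH2 is not attached to a carbonyl carbon.
(D) has a primary amino group (-NH2) but the -NH2 is not attached to a carbonyl carbon.
So the answer is (A).

A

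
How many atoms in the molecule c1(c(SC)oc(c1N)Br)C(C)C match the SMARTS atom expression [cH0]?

4

Check the 12 heavy atoms by environment: 1× o (aromatic, H0) → no; 4× c (aromatic, H0) → match; 1× S (H0) → no; 3× C (H3) → no; 1× N (H2) → no; 1× Br (H0) → no; 1× C (H1) → no.
That gives 4 matching atoms.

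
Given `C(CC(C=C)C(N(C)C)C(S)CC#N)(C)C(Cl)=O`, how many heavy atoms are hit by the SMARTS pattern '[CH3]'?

The query [CH3] means: aliphatic carbon with exactly three hydrogens.
Check the 18 heavy atoms by environment: 3× C (H2) → no; 5× C (H1) → no; 3× C (H3) → match; 2× N (H0) → no; 2× C (H0) → no; 1× O (H0) → no; 1× Cl (H0) → no; 1× S (H1) → no.
That gives 3 matching atoms.

3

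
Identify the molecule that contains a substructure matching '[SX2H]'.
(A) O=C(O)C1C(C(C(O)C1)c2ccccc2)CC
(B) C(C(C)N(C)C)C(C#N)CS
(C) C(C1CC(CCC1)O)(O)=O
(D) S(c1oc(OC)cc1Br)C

[SX2H] describes an aliphatic sulfur with two connections, one being H (a thiol).
(A) has a hydroxyl group (-OH) but it is an -OH, not an -SH.
(B) contains a thiol (-SH), which satisfies every atom and bond constraint.
(C) has a hydroxyl group (-OH) but it is an -OH, not an -SH.
(D) has a methylthio ether (-SCH3) but the sulfur has H0 (bonded to two carbons), not H1.
So the answer is (B).

B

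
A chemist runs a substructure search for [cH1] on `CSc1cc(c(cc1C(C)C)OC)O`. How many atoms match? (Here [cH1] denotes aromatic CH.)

2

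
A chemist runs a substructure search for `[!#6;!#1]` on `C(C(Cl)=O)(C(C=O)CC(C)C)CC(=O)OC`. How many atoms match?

The query [!#6;!#1] means: not carbon and not hydrogen — any heteroatom.
Check the 16 heavy atoms by environment: 11× C → no; 4× O → match; 1× Cl → match.
Summing the matching environments: 4 + 1 = 5 matching atoms.

5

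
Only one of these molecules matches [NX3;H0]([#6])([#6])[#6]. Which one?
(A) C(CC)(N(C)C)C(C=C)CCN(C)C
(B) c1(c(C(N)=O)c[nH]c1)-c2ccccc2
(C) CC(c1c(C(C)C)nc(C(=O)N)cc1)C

[NX3;H0]([#6])([#6])[#6] describes a trivalent nitrogen with no H, bonded to three carbons (a tertiary amine).
(A) contains a dimethylamino group (-N(CH3)2), which satisfies every atom and bond constraint.
(B) has a primary amide (-C(=O)NH2) but the amide nitrogen has H2 and only one carbon neighbour.
(C) has a primary amide (-C(=O)NH2) but the amide nitrogen has H2 and only one carbon neighbour.
So the answer is (A).

A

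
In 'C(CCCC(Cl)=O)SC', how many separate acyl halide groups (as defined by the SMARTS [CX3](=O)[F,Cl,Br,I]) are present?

1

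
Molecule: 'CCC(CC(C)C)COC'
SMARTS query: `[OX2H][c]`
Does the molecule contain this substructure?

No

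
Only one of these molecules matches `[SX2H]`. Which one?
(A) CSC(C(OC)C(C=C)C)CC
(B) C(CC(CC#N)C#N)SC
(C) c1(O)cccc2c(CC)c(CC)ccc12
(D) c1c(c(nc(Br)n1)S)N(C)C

D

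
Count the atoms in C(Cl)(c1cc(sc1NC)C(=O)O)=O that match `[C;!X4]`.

The query [C;!X4] means: aliphatic carbon that does not have four total connections.
Check the 13 heavy atoms by environment: 1× s (aromatic, X2) → no; 4× c (aromatic, X3) → no; 2× C (X3) → match; 2× O (X1) → no; 1× Cl (X1) → no; 1× O (X2) → no; 1× N (X3) → no; 1× C (X4) → no.
That gives 2 matching atoms.

2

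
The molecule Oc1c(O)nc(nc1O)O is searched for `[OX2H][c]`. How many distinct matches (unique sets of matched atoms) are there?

[OX2H][c] is the SMARTS for a phenol: a hydroxyl oxygen attached to an aromatic carbon.
The molecule carries 4 separate instances of a hydroxyl group (-OH) meeting every constraint; each maps to a distinct set of atoms, giving 4 matches.

4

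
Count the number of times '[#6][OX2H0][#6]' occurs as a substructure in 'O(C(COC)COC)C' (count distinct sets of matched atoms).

[#6][OX2H0][#6] is the SMARTS for an ether: an aliphatic oxygen bridging two carbons with no H on the oxygen.
The molecule carries 3 separate instances of a methoxy ether (-OCH3) meeting every constraint; each maps to a distinct set of atoms, giving 3 matches.

3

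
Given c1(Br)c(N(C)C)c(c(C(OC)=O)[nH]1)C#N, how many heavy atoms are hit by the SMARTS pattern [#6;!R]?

Check the 15 heavy atoms by environment: 1× n (aromatic, in 5-ring) → no; 4× c (aromatic, in 5-ring) → no; 5× C (acyclic) → match; 2× N (acyclic) → no; 1× Br (acyclic) → no; 2× O (acyclic) → no.
That gives 5 matching atoms.

5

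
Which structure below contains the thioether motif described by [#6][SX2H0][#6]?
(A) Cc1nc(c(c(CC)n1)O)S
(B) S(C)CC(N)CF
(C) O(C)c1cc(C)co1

[#6][SX2H0][#6] describes an aliphatic sulfur bridging two carbons with no H on the sulfur (a thioether).
(A) has a thiol (-SH) but the sulfur has H1, not H0 bridging two carbons.
(B) contains a methylthio ether (-SCH3), which satisfies every atom and bond constraint.
(C) has a methoxy ether (-OCH3) but the bridging atom is O, not S.
So the answer is (B).

B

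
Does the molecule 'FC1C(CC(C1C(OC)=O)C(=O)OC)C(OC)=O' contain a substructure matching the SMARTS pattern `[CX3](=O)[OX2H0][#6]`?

The pattern [CX3](=O)[OX2H0][#6] describes a carbonyl carbon bonded to an oxygen that is itself bonded to carbon (no H on that O) — an ester.
The molecule carries a methyl-ester group (-C(=O)OCH3), whose atoms satisfy every constraint of the query, so the pattern matches.

Yes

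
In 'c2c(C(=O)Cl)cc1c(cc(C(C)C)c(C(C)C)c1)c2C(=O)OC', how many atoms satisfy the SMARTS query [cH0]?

6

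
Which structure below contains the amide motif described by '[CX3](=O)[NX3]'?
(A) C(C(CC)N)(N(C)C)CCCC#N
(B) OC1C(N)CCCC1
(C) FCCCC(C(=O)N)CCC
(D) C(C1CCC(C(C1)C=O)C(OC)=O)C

C

[CX3](=O)[NX3] describes a carbonyl carbon bonded to a trivalent nitrogen (an amide).
(A) has a primary amino group (-NH2) but the -NH2 is not attached to a carbonyl carbon.
(B) has a primary amino group (-NH2) but the -NH2 is not attached to a carbonyl carbon.
(C) contains a primary amide (-C(=O)NH2), which satisfies every atom and bond constraint.
(D) has a methyl-ester group (-C(=O)OCH3) but the carbonyl is bonded to O, not to an NX3 nitrogen.
So the answer is (C).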